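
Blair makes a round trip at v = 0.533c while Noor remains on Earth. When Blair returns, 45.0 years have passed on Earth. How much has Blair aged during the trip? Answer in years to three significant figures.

γ = 1/√(1 − 0.533²) = 1/√0.7159 = 1.182
Blair's clock measures proper time along the trip: τ = Δt/γ = 45.0/1.182 years.

τ = 38.1 years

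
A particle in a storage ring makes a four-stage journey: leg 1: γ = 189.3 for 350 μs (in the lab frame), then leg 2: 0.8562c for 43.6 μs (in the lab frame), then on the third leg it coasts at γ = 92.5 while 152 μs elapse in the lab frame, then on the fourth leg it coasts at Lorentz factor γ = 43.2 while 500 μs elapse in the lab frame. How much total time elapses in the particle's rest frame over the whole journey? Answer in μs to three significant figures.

τ = 37.6 μs

Leg 1: γ = 189.3; τ_1 = 350/189.3 = 1.849 μs.
Leg 2: γ = 1/√(1 − 0.8562²) = 1/√0.2669 = 1.936; τ_2 = 43.6/1.936 = 22.53 μs.
Leg 3: γ = 92.5; τ_3 = 152/92.50 = 1.643 μs.
Leg 4: γ = 43.2; τ_4 = 500/43.20 = 11.57 μs.
Total: 1.849 + 22.53 + 1.643 + 11.57 μs.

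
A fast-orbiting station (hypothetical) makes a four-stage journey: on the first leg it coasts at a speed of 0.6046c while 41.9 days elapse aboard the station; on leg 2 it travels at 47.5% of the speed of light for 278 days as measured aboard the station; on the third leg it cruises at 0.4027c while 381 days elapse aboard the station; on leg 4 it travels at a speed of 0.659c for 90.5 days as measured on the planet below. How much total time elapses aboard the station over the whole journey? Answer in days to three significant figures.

Leg 1: 41.9 days is already measured aboard the station.
Leg 2: 278 days is already measured aboard the station.
Leg 3: 381 days is already measured aboard the station.
Leg 4: γ = 1/√(1 − 0.659²) = 1/√0.5657 = 1.330; τ_4 = 90.5/1.330 = 68.07 days.
Total: 41.90 + 278.0 + 381.0 + 68.07 days.

τ = 769 days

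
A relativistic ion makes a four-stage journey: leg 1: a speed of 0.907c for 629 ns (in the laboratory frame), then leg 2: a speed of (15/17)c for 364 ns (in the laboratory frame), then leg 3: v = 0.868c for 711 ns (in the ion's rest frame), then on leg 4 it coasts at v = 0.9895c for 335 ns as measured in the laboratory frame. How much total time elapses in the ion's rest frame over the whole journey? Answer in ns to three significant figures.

τ = 1200 ns

Leg 1: γ = 1/√(1 − 0.907²) = 1/√0.1774 = 2.375; τ_1 = 629/2.375 = 264.9 ns.
Leg 2: γ = 1/√(1 − (15/17)²) = 17/8 = 2.125; τ_2 = 364/2.125 = 171.3 ns.
Leg 3: 711 ns is already measured in the ion's rest frame.
Leg 4: γ = 1/√(1 − 0.9895²) = 1/√0.02089 = 6.919; τ_4 = 335/6.919 = 48.42 ns.
Total: 264.9 + 171.3 + 711.0 + 48.42 ns.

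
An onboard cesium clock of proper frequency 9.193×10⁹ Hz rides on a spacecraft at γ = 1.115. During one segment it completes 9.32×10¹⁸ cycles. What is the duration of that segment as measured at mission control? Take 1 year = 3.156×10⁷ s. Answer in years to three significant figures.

γ = 1.115
Proper time for N cycles: τ = N/f = 9.32×10¹⁸/(9.193×10⁹) = 1.014×10⁹ s = 32.12 years.
Lab-frame duration Δt = γτ = 1.115 × 32.12 = 35.82 years.

Δt = 35.8 years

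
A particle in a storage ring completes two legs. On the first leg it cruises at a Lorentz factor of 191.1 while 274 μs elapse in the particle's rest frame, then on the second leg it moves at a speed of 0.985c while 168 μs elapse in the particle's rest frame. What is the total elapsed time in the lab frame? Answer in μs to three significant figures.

Leg 1: γ = 191.1; Δt_1 = 191.1 × 274 = 5.236×10⁴ μs.
Leg 2: γ = 1/√(1 − 0.985²) = 1/√0.02977 = 5.795; Δt_2 = 5.795 × 168 = 973.6 μs.
Total: 5.236×10⁴ + 973.6 μs.

Δt = 5.33×10⁴ μs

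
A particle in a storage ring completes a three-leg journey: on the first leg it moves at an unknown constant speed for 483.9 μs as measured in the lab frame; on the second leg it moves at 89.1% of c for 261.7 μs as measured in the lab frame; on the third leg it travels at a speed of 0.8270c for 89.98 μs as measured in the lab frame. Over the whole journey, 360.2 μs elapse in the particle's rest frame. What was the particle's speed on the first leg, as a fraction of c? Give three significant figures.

Leg 1: speed unknown; τ_1 = 483.9/γ_1.
Leg 2: β = 0.891; γ = 1/√(1 − 0.891²) = 1/√0.2061 = 2.203; τ_2 = 261.7/2.203 = 118.8 μs.
Leg 3: γ = 1/√(1 − 0.8270²) = 1/√0.3161 = 1.779; τ_3 = 89.98/1.779 = 50.59 μs.
Total proper time: τ_1 + 118.8 + 50.59 = 360.2, so τ_1 = 360.2 − 169.4 = 190.8 μs.
γ_1 = 483.9/190.8 = 2.536; β = √(1 − 1/γ²) = √0.8445.

β = 0.919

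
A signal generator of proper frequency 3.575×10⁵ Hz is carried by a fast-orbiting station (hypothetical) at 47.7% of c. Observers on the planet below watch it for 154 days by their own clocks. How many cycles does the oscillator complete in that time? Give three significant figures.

N = 4.18×10¹²

β = 0.477; γ = 1/√(1 − 0.477²) = 1/√0.7725 = 1.138
During 154 days of lab time, the oscillator's proper time advances by τ = Δt/γ = 154/1.138 = 135.4 days = 1.169×10⁷ s.
N = f × τ = 3.575×10⁵ × 1.169×10⁷ = 4.181×10¹².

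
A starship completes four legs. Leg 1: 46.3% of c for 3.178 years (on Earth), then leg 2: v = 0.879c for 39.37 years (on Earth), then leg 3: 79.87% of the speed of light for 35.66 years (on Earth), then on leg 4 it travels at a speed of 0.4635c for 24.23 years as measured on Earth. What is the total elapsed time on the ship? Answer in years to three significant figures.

Leg 1: β = 0.463; γ = 1/√(1 − 0.463²) = 1/√0.7856 = 1.128; τ_1 = 3.178/1.128 = 2.817 years.
Leg 2: γ = 1/√(1 − 0.879²) = 1/√0.2274 = 2.097; τ_2 = 39.37/2.097 = 18.77 years.
Leg 3: β = 0.7987; γ = 1/√(1 − 0.7987²) = 1/√0.3621 = 1.662; τ_3 = 35.66/1.662 = 21.46 years.
Leg 4: γ = 1/√(1 − 0.4635²) = 1/√0.7852 = 1.129; τ_4 = 24.23/1.129 = 21.47 years.
Total: 2.817 + 18.77 + 21.46 + 21.47 years.

τ = 64.5 years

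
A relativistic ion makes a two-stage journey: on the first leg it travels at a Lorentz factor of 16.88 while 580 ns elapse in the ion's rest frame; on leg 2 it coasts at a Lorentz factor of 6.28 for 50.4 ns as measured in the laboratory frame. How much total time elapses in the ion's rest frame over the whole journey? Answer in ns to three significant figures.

τ = 588 ns

Leg 1: 580 ns is already measured in the ion's rest frame.
Leg 2: γ = 6.28; τ_2 = 50.4/6.280 = 8.025 ns.
Total: 580.0 + 8.025 ns.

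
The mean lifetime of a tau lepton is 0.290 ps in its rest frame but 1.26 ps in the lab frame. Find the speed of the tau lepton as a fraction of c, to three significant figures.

β = 0.973

γ = Δt/τ₀ = 1.26/0.290 = 4.345
β = √(1 − 1/γ²) = √(1 − 0.05297) = √0.9470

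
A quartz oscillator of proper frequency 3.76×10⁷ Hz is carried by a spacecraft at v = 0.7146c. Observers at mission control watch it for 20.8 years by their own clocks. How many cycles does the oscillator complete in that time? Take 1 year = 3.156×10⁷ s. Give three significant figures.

N = 1.73×10¹⁶

γ = 1/√(1 − 0.7146²) = 1/√0.4893 = 1.430
During 20.8 years of lab time, the oscillator's proper time advances by τ = Δt/γ = 20.8/1.430 = 14.55 years = 4.592×10⁸ s.
N = f × τ = 3.76×10⁷ × 4.592×10⁸ = 1.727×10¹⁶.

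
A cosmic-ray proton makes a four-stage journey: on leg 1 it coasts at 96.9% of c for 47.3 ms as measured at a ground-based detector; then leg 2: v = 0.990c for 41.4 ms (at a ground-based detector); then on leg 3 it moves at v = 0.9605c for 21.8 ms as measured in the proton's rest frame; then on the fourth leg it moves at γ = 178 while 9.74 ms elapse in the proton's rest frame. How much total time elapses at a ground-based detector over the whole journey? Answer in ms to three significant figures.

Leg 1: 47.3 ms is already measured at a ground-based detector.
Leg 2: 41.4 ms is already measured at a ground-based detector.
Leg 3: γ = 1/√(1 − 0.9605²) = 1/√0.07744 = 3.594; Δt_3 = 3.594 × 21.8 = 78.34 ms.
Leg 4: γ = 178; Δt_4 = 178.0 × 9.74 = 1734 ms.
Total: 47.30 + 41.40 + 78.34 + 1734 ms.

Δt = 1900 ms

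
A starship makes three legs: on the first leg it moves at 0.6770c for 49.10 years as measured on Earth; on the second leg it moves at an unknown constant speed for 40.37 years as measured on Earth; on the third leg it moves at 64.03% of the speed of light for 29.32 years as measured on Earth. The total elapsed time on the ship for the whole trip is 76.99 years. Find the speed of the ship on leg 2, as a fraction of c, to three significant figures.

β = 0.891

Leg 1: γ = 1/√(1 − 0.6770²) = 1/√0.5417 = 1.359; τ_1 = 49.10/1.359 = 36.14 years.
Leg 2: speed unknown; τ_2 = 40.37/γ_2.
Leg 3: β = 0.6403; γ = 1/√(1 − 0.6403²) = 1/√0.5900 = 1.302; τ_3 = 29.32/1.302 = 22.52 years.
Total proper time: 36.14 + τ_2 + 22.52 = 76.99, so τ_2 = 76.99 − 58.66 = 18.33 years.
γ_2 = 40.37/18.33 = 2.202; β = √(1 − 1/γ²) = √0.7938.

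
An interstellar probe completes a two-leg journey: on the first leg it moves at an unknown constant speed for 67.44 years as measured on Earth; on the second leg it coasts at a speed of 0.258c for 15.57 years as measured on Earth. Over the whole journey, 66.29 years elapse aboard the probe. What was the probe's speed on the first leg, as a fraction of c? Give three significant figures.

Leg 1: speed unknown; τ_1 = 67.44/γ_1.
Leg 2: γ = 1/√(1 − 0.258²) = 1/√0.9334 = 1.035; τ_2 = 15.57/1.035 = 15.04 years.
Total proper time: τ_1 + 15.04 = 66.29, so τ_1 = 66.29 − 15.04 = 51.25 years.
γ_1 = 67.44/51.25 = 1.316; β = √(1 − 1/γ²) = √0.4226.

β = 0.650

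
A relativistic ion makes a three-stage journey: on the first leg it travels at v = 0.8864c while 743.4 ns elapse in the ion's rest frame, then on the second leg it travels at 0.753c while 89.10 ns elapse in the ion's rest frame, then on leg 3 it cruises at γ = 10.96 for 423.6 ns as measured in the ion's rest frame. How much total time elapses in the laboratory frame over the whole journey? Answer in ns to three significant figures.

Leg 1: γ = 1/√(1 − 0.8864²) = 1/√0.2143 = 2.160; Δt_1 = 2.160 × 743.4 = 1606 ns.
Leg 2: γ = 1/√(1 − 0.753²) = 1/√0.4330 = 1.520; Δt_2 = 1.520 × 89.10 = 135.4 ns.
Leg 3: γ = 10.96; Δt_3 = 10.96 × 423.6 = 4643 ns.
Total: 1606 + 135.4 + 4643 ns.

Δt = 6380 ns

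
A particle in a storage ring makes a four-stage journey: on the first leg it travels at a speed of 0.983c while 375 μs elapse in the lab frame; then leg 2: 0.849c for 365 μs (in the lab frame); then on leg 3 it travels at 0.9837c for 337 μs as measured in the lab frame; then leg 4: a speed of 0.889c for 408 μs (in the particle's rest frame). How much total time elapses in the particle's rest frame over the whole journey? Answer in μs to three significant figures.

τ = 730 μs

Leg 1: γ = 1/√(1 − 0.983²) = 1/√0.03371 = 5.446; τ_1 = 375/5.446 = 68.85 μs.
Leg 2: γ = 1/√(1 − 0.849²) = 1/√0.2792 = 1.893; τ_2 = 365/1.893 = 192.9 μs.
Leg 3: γ = 1/√(1 − 0.9837²) = 1/√0.03233 = 5.561; τ_3 = 337/5.561 = 60.60 μs.
Leg 4: 408 μs is already measured in the particle's rest frame.
Total: 68.85 + 192.9 + 60.60 + 408.0 μs.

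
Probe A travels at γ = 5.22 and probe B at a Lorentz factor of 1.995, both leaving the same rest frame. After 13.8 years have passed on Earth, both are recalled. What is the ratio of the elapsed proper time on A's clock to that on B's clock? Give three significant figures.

τ_A/τ_B = 0.382

A: γ = 5.22. B: γ = 1.995.
τ_A/τ_B = γ_B/γ_A = 1.995/5.220 = 0.3822, so τ_A/τ_B = 0.3822.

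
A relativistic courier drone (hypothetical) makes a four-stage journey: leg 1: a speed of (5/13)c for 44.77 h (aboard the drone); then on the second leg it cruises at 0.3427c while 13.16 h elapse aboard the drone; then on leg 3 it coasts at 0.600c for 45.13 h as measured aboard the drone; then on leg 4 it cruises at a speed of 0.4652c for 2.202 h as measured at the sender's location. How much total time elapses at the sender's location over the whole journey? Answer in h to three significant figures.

Δt = 121 h

Leg 1: γ = 1/√(1 − (5/13)²) = 13/12 ≈ 1.083; Δt_1 = 1.083 × 44.77 = 48.50 h.
Leg 2: γ = 1/√(1 − 0.3427²) = 1/√0.8826 = 1.064; Δt_2 = 1.064 × 13.16 = 14.01 h.
Leg 3: γ = 1/√(1 − 0.600²) = 5/4 = 1.250; Δt_3 = 1.250 × 45.13 = 56.41 h.
Leg 4: 2.202 h is already measured at the sender's location.
Total: 48.50 + 14.01 + 56.41 + 2.202 h.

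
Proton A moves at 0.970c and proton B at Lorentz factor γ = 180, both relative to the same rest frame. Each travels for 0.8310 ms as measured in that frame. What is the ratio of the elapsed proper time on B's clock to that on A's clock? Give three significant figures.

A: γ = 1/√(1 − 0.970²) = 1/√0.05910 = 4.113. B: γ = 180.
τ_A/τ_B = γ_B/γ_A = 180.0/4.113 = 43.76, so τ_B/τ_A = 0.02285.

τ_B/τ_A = 0.0229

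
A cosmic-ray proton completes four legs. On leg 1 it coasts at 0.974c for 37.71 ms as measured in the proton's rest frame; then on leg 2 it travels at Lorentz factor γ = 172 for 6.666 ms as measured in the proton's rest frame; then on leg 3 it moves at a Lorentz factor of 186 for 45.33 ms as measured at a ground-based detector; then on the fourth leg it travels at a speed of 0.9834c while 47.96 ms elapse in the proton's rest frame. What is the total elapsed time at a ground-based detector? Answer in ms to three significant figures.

Δt = 1620 ms

Leg 1: γ = 1/√(1 − 0.974²) = 1/√0.05132 = 4.414; Δt_1 = 4.414 × 37.71 = 166.5 ms.
Leg 2: γ = 172; Δt_2 = 172.0 × 6.666 = 1147 ms.
Leg 3: 45.33 ms is already measured at a ground-based detector.
Leg 4: γ = 1/√(1 − 0.9834²) = 1/√0.03292 = 5.511; Δt_4 = 5.511 × 47.96 = 264.3 ms.
Total: 166.5 + 1147 + 45.33 + 264.3 ms.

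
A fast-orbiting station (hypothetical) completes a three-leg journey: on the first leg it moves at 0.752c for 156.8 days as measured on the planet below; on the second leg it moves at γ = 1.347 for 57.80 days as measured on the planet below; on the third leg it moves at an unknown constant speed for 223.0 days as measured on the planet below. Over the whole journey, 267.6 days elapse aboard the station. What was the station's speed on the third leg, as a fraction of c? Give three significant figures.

Leg 1: γ = 1/√(1 − 0.752²) = 1/√0.4345 = 1.517; τ_1 = 156.8/1.517 = 103.4 days.
Leg 2: γ = 1.347; τ_2 = 57.80/1.347 = 42.91 days.
Leg 3: speed unknown; τ_3 = 223.0/γ_3.
Total proper time: 103.4 + 42.91 + τ_3 = 267.6, so τ_3 = 267.6 − 146.3 = 121.3 days.
γ_3 = 223.0/121.3 = 1.838; β = √(1 − 1/γ²) = √0.7040.

β = 0.839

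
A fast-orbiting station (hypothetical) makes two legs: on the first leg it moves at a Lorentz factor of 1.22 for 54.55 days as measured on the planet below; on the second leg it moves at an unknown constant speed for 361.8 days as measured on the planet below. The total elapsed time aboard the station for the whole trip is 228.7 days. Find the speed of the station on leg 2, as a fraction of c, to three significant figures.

β = 0.861

Leg 1: γ = 1.22; τ_1 = 54.55/1.220 = 44.71 days.
Leg 2: speed unknown; τ_2 = 361.8/γ_2.
Total proper time: 44.71 + τ_2 = 228.7, so τ_2 = 228.7 − 44.71 = 184.0 days.
γ_2 = 361.8/184.0 = 1.966; β = √(1 − 1/γ²) = √0.7414.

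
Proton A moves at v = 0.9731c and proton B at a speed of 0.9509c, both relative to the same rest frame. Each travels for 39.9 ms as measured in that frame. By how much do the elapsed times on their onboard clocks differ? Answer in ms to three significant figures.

A: γ = 1/√(1 − 0.9731²) = 1/√0.05308 = 4.341; τ_A = 39.9/4.341 = 9.192 ms.
B: γ = 1/√(1 − 0.9509²) = 1/√0.09579 = 3.231; τ_B = 39.9/3.231 = 12.35 ms.

|τ_A − τ_B| = 3.16 ms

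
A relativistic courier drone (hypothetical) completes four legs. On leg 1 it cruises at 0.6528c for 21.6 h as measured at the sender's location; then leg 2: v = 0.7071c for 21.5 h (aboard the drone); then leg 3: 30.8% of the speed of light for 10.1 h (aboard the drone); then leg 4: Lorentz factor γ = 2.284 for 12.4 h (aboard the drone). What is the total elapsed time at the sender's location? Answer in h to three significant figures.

Leg 1: 21.6 h is already measured at the sender's location.
Leg 2: γ = 1/√(1 − 0.7071²) = 1/√0.5000 = 1.414; Δt_2 = 1.414 × 21.5 = 30.41 h.
Leg 3: β = 0.308; γ = 1/√(1 − 0.308²) = 1/√0.9051 = 1.051; Δt_3 = 1.051 × 10.1 = 10.62 h.
Leg 4: γ = 2.284; Δt_4 = 2.284 × 12.4 = 28.32 h.
Total: 21.60 + 30.41 + 10.62 + 28.32 h.

Δt = 90.9 h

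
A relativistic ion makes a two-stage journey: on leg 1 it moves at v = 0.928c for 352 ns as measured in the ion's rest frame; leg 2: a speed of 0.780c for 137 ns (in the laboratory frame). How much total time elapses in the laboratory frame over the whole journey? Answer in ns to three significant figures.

Leg 1: γ = 1/√(1 − 0.928²) = 1/√0.1388 = 2.684; Δt_1 = 2.684 × 352 = 944.8 ns.
Leg 2: 137 ns is already measured in the laboratory frame.
Total: 944.8 + 137.0 ns.

Δt = 1080 ns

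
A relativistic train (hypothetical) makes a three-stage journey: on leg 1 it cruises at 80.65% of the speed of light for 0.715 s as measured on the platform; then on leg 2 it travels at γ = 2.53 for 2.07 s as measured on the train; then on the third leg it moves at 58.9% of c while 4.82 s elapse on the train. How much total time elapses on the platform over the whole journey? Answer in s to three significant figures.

Leg 1: 0.715 s is already measured on the platform.
Leg 2: γ = 2.53; Δt_2 = 2.530 × 2.07 = 5.237 s.
Leg 3: β = 0.589; γ = 1/√(1 − 0.589²) = 1/√0.6531 = 1.237; Δt_3 = 1.237 × 4.82 = 5.964 s.
Total: 0.7150 + 5.237 + 5.964 s.

Δt = 11.9 s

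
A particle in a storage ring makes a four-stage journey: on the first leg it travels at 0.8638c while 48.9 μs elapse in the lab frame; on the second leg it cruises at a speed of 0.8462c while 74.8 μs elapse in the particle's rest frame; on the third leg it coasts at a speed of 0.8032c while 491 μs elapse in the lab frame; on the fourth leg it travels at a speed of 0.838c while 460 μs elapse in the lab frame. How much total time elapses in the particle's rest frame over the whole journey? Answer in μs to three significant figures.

Leg 1: γ = 1/√(1 − 0.8638²) = 1/√0.2538 = 1.985; τ_1 = 48.9/1.985 = 24.64 μs.
Leg 2: 74.8 μs is already measured in the particle's rest frame.
Leg 3: γ = 1/√(1 − 0.8032²) = 1/√0.3549 = 1.679; τ_3 = 491/1.679 = 292.5 μs.
Leg 4: γ = 1/√(1 − 0.838²) = 1/√0.2978 = 1.833; τ_4 = 460/1.833 = 251.0 μs.
Total: 24.64 + 74.80 + 292.5 + 251.0 μs.

τ = 643 μs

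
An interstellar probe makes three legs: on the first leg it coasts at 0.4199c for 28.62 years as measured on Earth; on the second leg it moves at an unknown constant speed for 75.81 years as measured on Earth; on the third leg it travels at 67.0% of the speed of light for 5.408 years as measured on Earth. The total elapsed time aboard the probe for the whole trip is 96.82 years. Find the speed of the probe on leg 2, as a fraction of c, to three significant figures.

Leg 1: γ = 1/√(1 − 0.4199²) = 1/√0.8237 = 1.102; τ_1 = 28.62/1.102 = 25.97 years.
Leg 2: speed unknown; τ_2 = 75.81/γ_2.
Leg 3: β = 0.670; γ = 1/√(1 − 0.670²) = 1/√0.5511 = 1.347; τ_3 = 5.408/1.347 = 4.015 years.
Total proper time: 25.97 + τ_2 + 4.015 = 96.82, so τ_2 = 96.82 − 29.99 = 66.83 years.
γ_2 = 75.81/66.83 = 1.134; β = √(1 − 1/γ²) = √0.2229.

β = 0.472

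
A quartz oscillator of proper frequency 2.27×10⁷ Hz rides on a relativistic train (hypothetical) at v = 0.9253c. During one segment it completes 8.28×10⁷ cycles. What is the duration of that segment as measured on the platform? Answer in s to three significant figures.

γ = 1/√(1 − 0.9253²) = 1/√0.1438 = 2.637
Proper time for N cycles: τ = N/f = 8.28×10⁷/(2.27×10⁷) = 3.648×10⁰ s = 3.648 s.
Lab-frame duration Δt = γτ = 2.637 × 3.648 = 9.618 s.

Δt = 9.62 s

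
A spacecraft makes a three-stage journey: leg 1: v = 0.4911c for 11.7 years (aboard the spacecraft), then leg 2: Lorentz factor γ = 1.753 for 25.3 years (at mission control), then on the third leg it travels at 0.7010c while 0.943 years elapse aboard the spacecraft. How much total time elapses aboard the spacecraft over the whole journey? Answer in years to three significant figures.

Leg 1: 11.7 years is already measured aboard the spacecraft.
Leg 2: γ = 1.753; τ_2 = 25.3/1.753 = 14.43 years.
Leg 3: 0.943 years is already measured aboard the spacecraft.
Total: 11.70 + 14.43 + 0.9430 years.

τ = 27.1 years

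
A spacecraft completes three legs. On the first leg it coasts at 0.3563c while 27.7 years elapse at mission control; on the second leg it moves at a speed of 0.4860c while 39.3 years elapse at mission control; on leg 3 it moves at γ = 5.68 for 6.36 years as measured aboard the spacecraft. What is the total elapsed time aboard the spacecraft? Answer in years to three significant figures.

Leg 1: γ = 1/√(1 − 0.3563²) = 1/√0.8731 = 1.070; τ_1 = 27.7/1.070 = 25.88 years.
Leg 2: γ = 1/√(1 − 0.4860²) = 1/√0.7638 = 1.144; τ_2 = 39.3/1.144 = 34.35 years.
Leg 3: 6.36 years is already measured aboard the spacecraft.
Total: 25.88 + 34.35 + 6.360 years.

τ = 66.6 years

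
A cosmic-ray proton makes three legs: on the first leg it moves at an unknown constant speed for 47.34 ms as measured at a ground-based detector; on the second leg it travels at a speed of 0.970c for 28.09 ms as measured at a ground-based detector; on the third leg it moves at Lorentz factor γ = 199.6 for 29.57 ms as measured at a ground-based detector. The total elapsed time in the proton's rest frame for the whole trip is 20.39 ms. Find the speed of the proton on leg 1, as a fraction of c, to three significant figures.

Leg 1: speed unknown; τ_1 = 47.34/γ_1.
Leg 2: γ = 1/√(1 − 0.970²) = 1/√0.05910 = 4.113; τ_2 = 28.09/4.113 = 6.829 ms.
Leg 3: γ = 199.6; τ_3 = 29.57/199.6 = 0.1481 ms.
Total proper time: τ_1 + 6.829 + 0.1481 = 20.39, so τ_1 = 20.39 − 6.977 = 13.41 ms.
γ_1 = 47.34/13.41 = 3.529; β = √(1 − 1/γ²) = √0.9197.

β = 0.959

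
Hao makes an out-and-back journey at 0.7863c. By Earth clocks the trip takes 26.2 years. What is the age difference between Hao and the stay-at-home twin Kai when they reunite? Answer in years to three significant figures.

γ = 1/√(1 − 0.7863²) = 1/√0.3817 = 1.619
Hao's elapsed proper time: τ = 26.2/1.619 = 16.19 years.
Age gap = Δt − τ = 26.2 − 16.19 years.

Δt − τ = 10.0 years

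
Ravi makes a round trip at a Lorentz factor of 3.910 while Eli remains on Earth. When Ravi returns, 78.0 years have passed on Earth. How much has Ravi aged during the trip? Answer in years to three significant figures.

γ = 3.910
Ravi's clock measures proper time along the trip: τ = Δt/γ = 78.0/3.910 years.

τ = 19.9 years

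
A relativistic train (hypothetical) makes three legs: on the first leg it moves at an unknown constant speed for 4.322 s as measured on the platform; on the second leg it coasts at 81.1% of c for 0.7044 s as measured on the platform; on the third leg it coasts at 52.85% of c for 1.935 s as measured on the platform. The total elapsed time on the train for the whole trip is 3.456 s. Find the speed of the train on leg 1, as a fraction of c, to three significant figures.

Leg 1: speed unknown; τ_1 = 4.322/γ_1.
Leg 2: β = 0.811; γ = 1/√(1 − 0.811²) = 1/√0.3423 = 1.709; τ_2 = 0.7044/1.709 = 0.4121 s.
Leg 3: β = 0.5285; γ = 1/√(1 − 0.5285²) = 1/√0.7207 = 1.178; τ_3 = 1.935/1.178 = 1.643 s.
Total proper time: τ_1 + 0.4121 + 1.643 = 3.456, so τ_1 = 3.456 − 2.055 = 1.401 s.
γ_1 = 4.322/1.401 = 3.084; β = √(1 − 1/γ²) = √0.8949.

β = 0.946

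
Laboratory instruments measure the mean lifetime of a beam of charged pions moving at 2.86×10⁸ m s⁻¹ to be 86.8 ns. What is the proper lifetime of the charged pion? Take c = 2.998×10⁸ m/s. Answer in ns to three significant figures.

β = 2.86×10⁸/2.998×10⁸ = 0.9540; γ = 1/√(1 − 0.9540²) = 3.334
The lab-frame lifetime is the dilated interval; the proper lifetime is τ₀ = Δt/γ = 86.8/3.334 ns.

τ₀ = 26.0 ns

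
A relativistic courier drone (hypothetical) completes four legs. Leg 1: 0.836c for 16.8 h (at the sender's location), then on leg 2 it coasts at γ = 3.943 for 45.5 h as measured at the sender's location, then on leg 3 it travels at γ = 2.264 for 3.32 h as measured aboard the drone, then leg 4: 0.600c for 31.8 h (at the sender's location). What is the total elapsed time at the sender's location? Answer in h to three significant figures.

Leg 1: 16.8 h is already measured at the sender's location.
Leg 2: 45.5 h is already measured at the sender's location.
Leg 3: γ = 2.264; Δt_3 = 2.264 × 3.32 = 7.516 h.
Leg 4: 31.8 h is already measured at the sender's location.
Total: 16.80 + 45.50 + 7.516 + 31.80 h.

Δt = 102 h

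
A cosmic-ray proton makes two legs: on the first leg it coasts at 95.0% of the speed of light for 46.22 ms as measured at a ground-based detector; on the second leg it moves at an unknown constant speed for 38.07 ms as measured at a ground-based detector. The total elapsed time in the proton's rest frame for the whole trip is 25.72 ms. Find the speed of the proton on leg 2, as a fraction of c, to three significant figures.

Leg 1: β = 0.950; γ = 1/√(1 − 0.950²) = 1/√0.09750 = 3.203; τ_1 = 46.22/3.203 = 14.43 ms.
Leg 2: speed unknown; τ_2 = 38.07/γ_2.
Total proper time: 14.43 + τ_2 = 25.72, so τ_2 = 25.72 − 14.43 = 11.29 ms.
γ_2 = 38.07/11.29 = 3.373; β = √(1 − 1/γ²) = √0.9121.

β = 0.955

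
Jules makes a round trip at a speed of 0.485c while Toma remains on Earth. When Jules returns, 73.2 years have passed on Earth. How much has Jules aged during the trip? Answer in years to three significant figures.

τ = 64.0 years

γ = 1/√(1 − 0.485²) = 1/√0.7648 = 1.143
Jules's clock measures proper time along the trip: τ = Δt/γ = 73.2/1.143 years.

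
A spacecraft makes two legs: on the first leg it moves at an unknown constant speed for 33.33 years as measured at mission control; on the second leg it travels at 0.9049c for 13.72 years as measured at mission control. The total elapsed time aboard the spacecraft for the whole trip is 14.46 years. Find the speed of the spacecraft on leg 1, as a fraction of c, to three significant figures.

β = 0.966

Leg 1: speed unknown; τ_1 = 33.33/γ_1.
Leg 2: γ = 1/√(1 − 0.9049²) = 1/√0.1812 = 2.349; τ_2 = 13.72/2.349 = 5.840 years.
Total proper time: τ_1 + 5.840 = 14.46, so τ_1 = 14.46 − 5.840 = 8.620 years.
γ_1 = 33.33/8.620 = 3.866; β = √(1 − 1/γ²) = √0.9331.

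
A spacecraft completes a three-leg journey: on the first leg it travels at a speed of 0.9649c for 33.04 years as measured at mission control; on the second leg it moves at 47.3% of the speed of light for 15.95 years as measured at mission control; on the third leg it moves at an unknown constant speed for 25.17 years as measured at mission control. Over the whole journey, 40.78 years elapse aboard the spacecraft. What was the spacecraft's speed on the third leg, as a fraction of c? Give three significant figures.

Leg 1: γ = 1/√(1 − 0.9649²) = 1/√0.06897 = 3.808; τ_1 = 33.04/3.808 = 8.677 years.
Leg 2: β = 0.473; γ = 1/√(1 − 0.473²) = 1/√0.7763 = 1.135; τ_2 = 15.95/1.135 = 14.05 years.
Leg 3: speed unknown; τ_3 = 25.17/γ_3.
Total proper time: 8.677 + 14.05 + τ_3 = 40.78, so τ_3 = 40.78 − 22.73 = 18.05 years.
γ_3 = 25.17/18.05 = 1.394; β = √(1 − 1/γ²) = √0.4857.

β = 0.697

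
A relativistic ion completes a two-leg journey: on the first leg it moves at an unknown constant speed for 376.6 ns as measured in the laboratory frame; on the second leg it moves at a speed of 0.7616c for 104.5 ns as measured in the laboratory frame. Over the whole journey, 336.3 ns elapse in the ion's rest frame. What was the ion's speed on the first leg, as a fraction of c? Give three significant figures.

β = 0.701

Leg 1: speed unknown; τ_1 = 376.6/γ_1.
Leg 2: γ = 1/√(1 − 0.7616²) = 1/√0.4200 = 1.543; τ_2 = 104.5/1.543 = 67.72 ns.
Total proper time: τ_1 + 67.72 = 336.3, so τ_1 = 336.3 − 67.72 = 268.6 ns.
γ_1 = 376.6/268.6 = 1.402; β = √(1 − 1/γ²) = √0.4914.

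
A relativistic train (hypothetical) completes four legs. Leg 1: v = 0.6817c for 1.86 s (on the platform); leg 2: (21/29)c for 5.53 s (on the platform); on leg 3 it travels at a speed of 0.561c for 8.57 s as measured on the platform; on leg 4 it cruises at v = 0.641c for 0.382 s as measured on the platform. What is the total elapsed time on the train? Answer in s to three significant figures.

Leg 1: γ = 1/√(1 − 0.6817²) = 1/√0.5353 = 1.367; τ_1 = 1.86/1.367 = 1.361 s.
Leg 2: γ = 1/√(1 − (21/29)²) = 29/20 = 1.450; τ_2 = 5.53/1.450 = 3.814 s.
Leg 3: γ = 1/√(1 − 0.561²) = 1/√0.6853 = 1.208; τ_3 = 8.57/1.208 = 7.094 s.
Leg 4: γ = 1/√(1 − 0.641²) = 1/√0.5891 = 1.303; τ_4 = 0.382/1.303 = 0.2932 s.
Total: 1.361 + 3.814 + 7.094 + 0.2932 s.

τ = 12.6 s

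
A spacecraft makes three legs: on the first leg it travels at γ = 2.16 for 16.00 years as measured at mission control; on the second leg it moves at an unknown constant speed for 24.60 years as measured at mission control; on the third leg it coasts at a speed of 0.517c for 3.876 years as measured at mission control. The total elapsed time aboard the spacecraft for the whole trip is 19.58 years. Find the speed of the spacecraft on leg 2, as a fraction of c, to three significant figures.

Leg 1: γ = 2.16; τ_1 = 16.00/2.160 = 7.407 years.
Leg 2: speed unknown; τ_2 = 24.60/γ_2.
Leg 3: γ = 1/√(1 − 0.517²) = 1/√0.7327 = 1.168; τ_3 = 3.876/1.168 = 3.318 years.
Total proper time: 7.407 + τ_2 + 3.318 = 19.58, so τ_2 = 19.58 − 10.73 = 8.855 years.
γ_2 = 24.60/8.855 = 2.778; β = √(1 − 1/γ²) = √0.8704.

β = 0.933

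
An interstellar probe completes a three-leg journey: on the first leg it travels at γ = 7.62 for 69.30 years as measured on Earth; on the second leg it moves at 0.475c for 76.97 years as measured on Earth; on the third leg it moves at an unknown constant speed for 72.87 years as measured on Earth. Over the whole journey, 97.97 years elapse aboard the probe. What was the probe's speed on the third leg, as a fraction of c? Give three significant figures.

β = 0.957

Leg 1: γ = 7.62; τ_1 = 69.30/7.620 = 9.094 years.
Leg 2: γ = 1/√(1 − 0.475²) = 1/√0.7744 = 1.136; τ_2 = 76.97/1.136 = 67.73 years.
Leg 3: speed unknown; τ_3 = 72.87/γ_3.
Total proper time: 9.094 + 67.73 + τ_3 = 97.97, so τ_3 = 97.97 − 76.83 = 21.14 years.
γ_3 = 72.87/21.14 = 3.447; β = √(1 − 1/γ²) = √0.9158.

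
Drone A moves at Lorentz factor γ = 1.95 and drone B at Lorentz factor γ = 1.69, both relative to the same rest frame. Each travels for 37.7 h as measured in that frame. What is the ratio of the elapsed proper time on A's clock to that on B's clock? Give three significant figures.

τ_A/τ_B = 0.867

A: γ = 1.95. B: γ = 1.69.
τ_A/τ_B = γ_B/γ_A = 1.690/1.950 = 0.8667, so τ_A/τ_B = 0.8667.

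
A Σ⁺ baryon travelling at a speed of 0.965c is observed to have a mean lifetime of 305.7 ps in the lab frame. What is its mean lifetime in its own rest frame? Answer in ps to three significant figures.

γ = 1/√(1 − 0.965²) = 1/√0.06878 = 3.813
The lab-frame lifetime is the dilated interval; the proper lifetime is τ₀ = Δt/γ = 305.7/3.813 ps.

τ₀ = 80.2 ps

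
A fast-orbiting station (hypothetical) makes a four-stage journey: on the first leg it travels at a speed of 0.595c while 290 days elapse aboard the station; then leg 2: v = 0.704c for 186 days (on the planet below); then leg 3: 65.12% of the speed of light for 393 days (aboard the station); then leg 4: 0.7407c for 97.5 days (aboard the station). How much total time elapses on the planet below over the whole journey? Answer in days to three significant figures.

Leg 1: γ = 1/√(1 − 0.595²) = 1/√0.6460 = 1.244; Δt_1 = 1.244 × 290 = 360.8 days.
Leg 2: 186 days is already measured on the planet below.
Leg 3: β = 0.6512; γ = 1/√(1 − 0.6512²) = 1/√0.5759 = 1.318; Δt_3 = 1.318 × 393 = 517.9 days.
Leg 4: γ = 1/√(1 − 0.7407²) = 1/√0.4514 = 1.488; Δt_4 = 1.488 × 97.5 = 145.1 days.
Total: 360.8 + 186.0 + 517.9 + 145.1 days.

Δt = 1210 days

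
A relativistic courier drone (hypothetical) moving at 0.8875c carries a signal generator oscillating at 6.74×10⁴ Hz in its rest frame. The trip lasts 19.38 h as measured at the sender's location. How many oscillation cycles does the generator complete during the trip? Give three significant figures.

N = 2.17×10⁹

γ = 1/√(1 − 0.8875²) = 1/√0.2123 = 2.170
The oscillator's own cycle count is N = f × τ where τ is the proper time aboard the drone. τ = Δt/γ = 19.38/2.170 = 8.930 h = 3.215×10⁴ s.
N = 6.74×10⁴ × 3.215×10⁴ = 2.167×10⁹.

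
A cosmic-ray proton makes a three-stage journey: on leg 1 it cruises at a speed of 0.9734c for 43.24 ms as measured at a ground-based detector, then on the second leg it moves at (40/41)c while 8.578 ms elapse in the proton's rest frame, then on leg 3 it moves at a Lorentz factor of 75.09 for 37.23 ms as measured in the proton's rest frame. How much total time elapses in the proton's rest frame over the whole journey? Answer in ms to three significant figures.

τ = 55.7 ms

Leg 1: γ = 1/√(1 − 0.9734²) = 1/√0.05249 = 4.365; τ_1 = 43.24/4.365 = 9.907 ms.
Leg 2: 8.578 ms is already measured in the proton's rest frame.
Leg 3: 37.23 ms is already measured in the proton's rest frame.
Total: 9.907 + 8.578 + 37.23 ms.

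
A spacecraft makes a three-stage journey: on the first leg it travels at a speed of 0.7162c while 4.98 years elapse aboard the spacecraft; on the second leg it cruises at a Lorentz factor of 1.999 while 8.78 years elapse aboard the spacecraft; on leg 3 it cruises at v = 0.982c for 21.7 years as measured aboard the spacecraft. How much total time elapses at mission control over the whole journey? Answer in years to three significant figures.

Δt = 140 years

Leg 1: γ = 1/√(1 − 0.7162²) = 1/√0.4871 = 1.433; Δt_1 = 1.433 × 4.98 = 7.136 years.
Leg 2: γ = 1.999; Δt_2 = 1.999 × 8.78 = 17.55 years.
Leg 3: γ = 1/√(1 − 0.982²) = 1/√0.03568 = 5.294; Δt_3 = 5.294 × 21.7 = 114.9 years.
Total: 7.136 + 17.55 + 114.9 years.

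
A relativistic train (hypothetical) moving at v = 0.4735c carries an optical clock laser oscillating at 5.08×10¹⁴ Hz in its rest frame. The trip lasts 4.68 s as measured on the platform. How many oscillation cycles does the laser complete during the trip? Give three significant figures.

N = 2.09×10¹⁵

γ = 1/√(1 − 0.4735²) = 1/√0.7758 = 1.135
The oscillator's own cycle count is N = f × τ where τ is the proper time on the train. τ = Δt/γ = 4.68/1.135 = 4.122 s = 4.122×10⁰ s.
N = 5.08×10¹⁴ × 4.122×10⁰ = 2.094×10¹⁵.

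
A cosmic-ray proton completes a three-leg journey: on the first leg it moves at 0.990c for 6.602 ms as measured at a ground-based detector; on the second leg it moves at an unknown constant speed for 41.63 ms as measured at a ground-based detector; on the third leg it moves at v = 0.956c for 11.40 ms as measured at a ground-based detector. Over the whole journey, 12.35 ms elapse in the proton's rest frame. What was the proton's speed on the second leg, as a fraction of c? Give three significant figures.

β = 0.981

Leg 1: γ = 1/√(1 − 0.990²) = 1/√0.01990 = 7.089; τ_1 = 6.602/7.089 = 0.9313 ms.
Leg 2: speed unknown; τ_2 = 41.63/γ_2.
Leg 3: γ = 1/√(1 − 0.956²) = 1/√0.08606 = 3.409; τ_3 = 11.40/3.409 = 3.344 ms.
Total proper time: 0.9313 + τ_2 + 3.344 = 12.35, so τ_2 = 12.35 − 4.276 = 8.074 ms.
γ_2 = 41.63/8.074 = 5.156; β = √(1 − 1/γ²) = √0.9624.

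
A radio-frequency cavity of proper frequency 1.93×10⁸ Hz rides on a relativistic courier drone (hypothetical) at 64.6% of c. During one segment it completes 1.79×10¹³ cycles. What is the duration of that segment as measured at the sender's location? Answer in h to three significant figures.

β = 0.646; γ = 1/√(1 − 0.646²) = 1/√0.5827 = 1.310
Proper time for N cycles: τ = N/f = 1.79×10¹³/(1.93×10⁸) = 9.275×10⁴ s = 25.76 h.
Lab-frame duration Δt = γτ = 1.310 × 25.76 = 33.75 h.

Δt = 33.8 h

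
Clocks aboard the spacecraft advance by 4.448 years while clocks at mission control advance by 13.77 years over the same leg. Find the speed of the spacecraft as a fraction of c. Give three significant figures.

The proper time is measured aboard the spacecraft (both events occur at the spacecraft's location); Δt is measured at mission control. γ = Δt/τ = 13.77/4.448 = 3.096.
β = √(1 − 1/γ²) = √(1 − 0.1043) = √0.8957

v = 0.946c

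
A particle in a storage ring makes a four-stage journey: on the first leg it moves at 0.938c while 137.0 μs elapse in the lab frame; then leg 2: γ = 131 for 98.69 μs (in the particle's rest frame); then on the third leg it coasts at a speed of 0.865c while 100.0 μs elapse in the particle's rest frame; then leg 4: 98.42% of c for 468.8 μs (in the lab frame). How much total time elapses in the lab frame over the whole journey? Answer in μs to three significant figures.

Leg 1: 137.0 μs is already measured in the lab frame.
Leg 2: γ = 131; Δt_2 = 131.0 × 98.69 = 1.293×10⁴ μs.
Leg 3: γ = 1/√(1 − 0.865²) = 1/√0.2518 = 1.993; Δt_3 = 1.993 × 100.0 = 199.3 μs.
Leg 4: 468.8 μs is already measured in the lab frame.
Total: 137.0 + 1.293×10⁴ + 199.3 + 468.8 μs.

Δt = 1.37×10⁴ μs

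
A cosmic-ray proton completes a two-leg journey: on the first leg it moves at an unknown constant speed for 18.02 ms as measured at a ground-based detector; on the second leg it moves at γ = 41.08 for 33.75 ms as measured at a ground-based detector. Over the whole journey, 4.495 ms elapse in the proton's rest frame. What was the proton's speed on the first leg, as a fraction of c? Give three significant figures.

Leg 1: speed unknown; τ_1 = 18.02/γ_1.
Leg 2: γ = 41.08; τ_2 = 33.75/41.08 = 0.8216 ms.
Total proper time: τ_1 + 0.8216 = 4.495, so τ_1 = 4.495 − 0.8216 = 3.673 ms.
γ_1 = 18.02/3.673 = 4.905; β = √(1 − 1/γ²) = √0.9584.

β = 0.979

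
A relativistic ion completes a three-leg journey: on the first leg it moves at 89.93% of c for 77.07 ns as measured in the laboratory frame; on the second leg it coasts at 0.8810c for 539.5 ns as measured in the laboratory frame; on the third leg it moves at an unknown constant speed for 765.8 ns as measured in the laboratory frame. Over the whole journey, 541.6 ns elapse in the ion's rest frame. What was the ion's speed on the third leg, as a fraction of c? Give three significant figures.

β = 0.944

Leg 1: β = 0.8993; γ = 1/√(1 − 0.8993²) = 1/√0.1913 = 2.287; τ_1 = 77.07/2.287 = 33.71 ns.
Leg 2: γ = 1/√(1 − 0.8810²) = 1/√0.2238 = 2.114; τ_2 = 539.5/2.114 = 255.2 ns.
Leg 3: speed unknown; τ_3 = 765.8/γ_3.
Total proper time: 33.71 + 255.2 + τ_3 = 541.6, so τ_3 = 541.6 − 289.0 = 252.6 ns.
γ_3 = 765.8/252.6 = 3.031; β = √(1 − 1/γ²) = √0.8912.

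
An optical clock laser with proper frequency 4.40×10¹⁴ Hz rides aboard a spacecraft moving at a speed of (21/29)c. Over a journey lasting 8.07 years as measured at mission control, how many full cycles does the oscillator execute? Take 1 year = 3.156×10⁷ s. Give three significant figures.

N = 7.73×10²²

γ = 1/√(1 − (21/29)²) = 29/20 = 1.450
The oscillator's own cycle count is N = f × τ where τ is the proper time aboard the spacecraft. τ = Δt/γ = 8.07/1.450 = 5.566 years = 1.756×10⁸ s.
N = 4.40×10¹⁴ × 1.756×10⁸ = 7.728×10²².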